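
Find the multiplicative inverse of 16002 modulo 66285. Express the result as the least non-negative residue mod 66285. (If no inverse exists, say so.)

no inverse exists

Euclidean algorithm on 66285, 16002:
66285 = 4×16002 + 2277
16002 = 7×2277 + 63
2277 = 36×63 + 9
63 = 7×9 + 0
gcd(16002, 66285) = 9 ≠ 1, so 16002 has no multiplicative inverse modulo 66285.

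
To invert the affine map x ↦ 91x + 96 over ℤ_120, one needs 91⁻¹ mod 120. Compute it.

Run Euclid on (120, 91):
120 = 1*91 + 29
91 = 3*29 + 4
29 = 7*4 + 1
4 = 4*1 + 0
gcd = 1, so the inverse exists. Back-substitute:
1 = 29 − 7·4
1 = −7·91 + 22·29
1 = 22·120 − 29·91
Hence 91⁻¹ ≡ -29 ≡ 91 (mod 120).

91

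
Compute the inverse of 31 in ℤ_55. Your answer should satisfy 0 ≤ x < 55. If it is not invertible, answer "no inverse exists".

16

Extended Euclidean algorithm:
55 = 1·31 + 24
31 = 1·24 + 7
24 = 3·7 + 3
7 = 2·3 + 1
3 = 3·1 + 0
gcd = 1, so the inverse exists. Back-substitute:
1 = 7 − 2·3
1 = −2·24 + 7·7
1 = 7·31 − 9·24
1 = −9·55 + 16·31
So 31·16 ≡ 1 (mod 55).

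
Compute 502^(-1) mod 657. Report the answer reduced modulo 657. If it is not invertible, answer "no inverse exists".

373

Apply the Euclidean algorithm to 657 and 502:
657 = 1×502 + 155
502 = 3×155 + 37
155 = 4×37 + 7
37 = 5×7 + 2
7 = 3×2 + 1
2 = 2×1 + 0
gcd = 1, so the inverse exists. Back-substitute:
1 = 7 − 3·2
1 = −3·37 + 16·7
1 = 16·155 − 67·37
1 = −67·502 + 217·155
1 = 217·657 − 284·502
Hence 502⁻¹ ≡ -284 ≡ 373 (mod 657).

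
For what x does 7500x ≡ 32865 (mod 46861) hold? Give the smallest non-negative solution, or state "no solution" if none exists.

First find gcd(7500, 46861):
46861 = 6*7500 + 1861
7500 = 4*1861 + 56
1861 = 33*56 + 13
56 = 4*13 + 4
13 = 3*4 + 1
4 = 4*1 + 0
gcd = 1, so a unique solution mod 46861 exists.
Back-substitute for the Bézout coefficients:
1 = 13 − 3·4
1 = −3·56 + 13·13
1 = 13·1861 − 432·56
1 = −432·7500 + 1741·1861
1 = 1741·46861 − 10878·7500
So 7500·(-10878) ≡ 1 (mod 46861), giving 7500⁻¹ ≡ 35983.
x ≡ 7500⁻¹·32865 ≡ 35983·32865 ≡ 43960 (mod 46861).

43960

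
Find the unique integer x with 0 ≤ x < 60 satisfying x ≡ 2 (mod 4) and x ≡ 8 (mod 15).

Write x = 2 + 4·k. Then 4·k ≡ 8 − 2 ≡ 6 (mod 15).
Need 4⁻¹ mod 15. Extended Euclid on (15, 4):
15 = 3*4 + 3
4 = 1*3 + 1
3 = 3*1 + 0
Back-substitute:
1 = 4 − 3
1 = −15 + 4·4
4⁻¹ ≡ 4 (mod 15), so k ≡ 4·6 ≡ 9 (mod 15).
x = 2 + 4·9 = 38.

38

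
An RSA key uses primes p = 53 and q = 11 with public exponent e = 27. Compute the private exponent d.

443

φ(n) = (p−1)(q−1) = 52·10 = 520.
Need d with 27·d ≡ 1 (mod 520). Apply the extended Euclidean algorithm:
520 = 19×27 + 7
27 = 3×7 + 6
7 = 1×6 + 1
6 = 6×1 + 0
Back-substitute:
1 = 7 − 6
1 = −27 + 4·7
1 = 4·520 − 77·27
So 27·(-77) ≡ 1 (mod 520), hence d ≡ -77 ≡ 443 (mod 520).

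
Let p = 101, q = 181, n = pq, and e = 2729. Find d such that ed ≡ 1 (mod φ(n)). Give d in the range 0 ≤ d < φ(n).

φ(n) = (p−1)(q−1) = 100·180 = 18000.
Need d with 2729·d ≡ 1 (mod 18000). Apply the extended Euclidean algorithm:
18000 = 6·2729 + 1626
2729 = 1·1626 + 1103
1626 = 1·1103 + 523
1103 = 2·523 + 57
523 = 9·57 + 10
57 = 5·10 + 7
10 = 1·7 + 3
7 = 2·3 + 1
3 = 3·1 + 0
Back-substitute:
1 = 7 − 2·3
1 = −2·10 + 3·7
1 = 3·57 − 17·10
1 = −17·523 + 156·57
1 = 156·1103 − 329·523
1 = −329·1626 + 485·1103
1 = 485·2729 − 814·1626
1 = −814·18000 + 5369·2729
So 2729·5369 ≡ 1 (mod 18000), hence d = 5369.

5369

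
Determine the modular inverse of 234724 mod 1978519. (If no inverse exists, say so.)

Run Euclid on (1978519, 234724):
1978519 = 8×234724 + 100727
234724 = 2×100727 + 33270
100727 = 3×33270 + 917
33270 = 36×917 + 258
917 = 3×258 + 143
258 = 1×143 + 115
143 = 1×115 + 28
115 = 4×28 + 3
28 = 9×3 + 1
3 = 3×1 + 0
The gcd is 1. Working backward:
1 = 28 − 9·3
1 = −9·115 + 37·28
1 = 37·143 − 46·115
1 = −46·258 + 83·143
1 = 83·917 − 295·258
1 = −295·33270 + 10703·917
1 = 10703·100727 − 32404·33270
1 = −32404·234724 + 75511·100727
1 = 75511·1978519 − 636492·234724
Thus 234724·(-636492) ≡ 1 (mod 1978519); reducing, -636492 mod 1978519 = 1342027.

1342027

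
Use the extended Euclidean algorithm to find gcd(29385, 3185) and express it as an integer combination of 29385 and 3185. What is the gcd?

Apply Euclid's algorithm to 29385 and 3185:
29385 = 9×3185 + 720
3185 = 4×720 + 305
720 = 2×305 + 110
305 = 2×110 + 85
110 = 1×85 + 25
85 = 3×25 + 10
25 = 2×10 + 5
10 = 2×5 + 0
gcd(29385, 3185) = 5.
Working backward:
5 = 25 − 2·10
5 = −2·85 + 7·25
5 = 7·110 − 9·85
5 = −9·305 + 25·110
5 = 25·720 − 59·305
5 = −59·3185 + 261·720
5 = 261·29385 − 2408·3185
So 5 = (261)·29385 + (-2408)·3185.

5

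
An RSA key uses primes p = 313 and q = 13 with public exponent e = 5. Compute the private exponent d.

φ(n) = (p−1)(q−1) = 312·12 = 3744.
Need d with 5·d ≡ 1 (mod 3744). Apply the extended Euclidean algorithm:
3744 = 748·5 + 4
5 = 1·4 + 1
4 = 4·1 + 0
Back-substitute:
1 = 5 − 4
1 = −3744 + 749·5
So 5·749 ≡ 1 (mod 3744), hence d = 749.

749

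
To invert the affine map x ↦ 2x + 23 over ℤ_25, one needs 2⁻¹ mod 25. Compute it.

13

Apply the Euclidean algorithm to 25 and 2:
25 = 12*2 + 1
2 = 2*1 + 0
The gcd is 1. Working backward:
1 = 25 − 12·2
Hence 2⁻¹ ≡ -12 ≡ 13 (mod 25).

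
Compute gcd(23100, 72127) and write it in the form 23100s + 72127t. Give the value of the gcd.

11

Repeated division:
72127 = 3×23100 + 2827
23100 = 8×2827 + 484
2827 = 5×484 + 407
484 = 1×407 + 77
407 = 5×77 + 22
77 = 3×22 + 11
22 = 2×11 + 0
gcd(23100, 72127) = 11.
Express as a combination:
11 = 77 − 3·22
11 = −3·407 + 16·77
11 = 16·484 − 19·407
11 = −19·2827 + 111·484
11 = 111·23100 − 907·2827
11 = −907·72127 + 2832·23100
So 11 = (-907)·72127 + (2832)·23100.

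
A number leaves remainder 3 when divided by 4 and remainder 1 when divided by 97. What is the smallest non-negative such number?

Write x = 3 + 4·k. Then 4·k ≡ 1 − 3 ≡ 95 (mod 97).
Need 4⁻¹ mod 97. Extended Euclid on (97, 4):
97 = 24×4 + 1
4 = 4×1 + 0
Back-substitute:
1 = 97 − 24·4
4⁻¹ ≡ 73 (mod 97), so k ≡ 73·95 ≡ 48 (mod 97).
x = 3 + 4·48 = 195.

195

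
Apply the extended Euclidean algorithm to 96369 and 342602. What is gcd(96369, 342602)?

13

Repeated division:
342602 = 3·96369 + 53495
96369 = 1·53495 + 42874
53495 = 1·42874 + 10621
42874 = 4·10621 + 390
10621 = 27·390 + 91
390 = 4·91 + 26
91 = 3·26 + 13
26 = 2·13 + 0
gcd(96369, 342602) = 13.
Back-substituting:
13 = 91 − 3·26
13 = −3·390 + 13·91
13 = 13·10621 − 354·390
13 = −354·42874 + 1429·10621
13 = 1429·53495 − 1783·42874
13 = −1783·96369 + 3212·53495
13 = 3212·342602 − 11419·96369
So 13 = (3212)·342602 + (-11419)·96369.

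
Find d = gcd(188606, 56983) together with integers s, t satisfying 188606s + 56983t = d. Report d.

1

Euclidean algorithm:
188606 = 3×56983 + 17657
56983 = 3×17657 + 4012
17657 = 4×4012 + 1609
4012 = 2×1609 + 794
1609 = 2×794 + 21
794 = 37×21 + 17
21 = 1×17 + 4
17 = 4×4 + 1
4 = 4×1 + 0
gcd(188606, 56983) = 1.
Working backward:
1 = 17 − 4·4
1 = −4·21 + 5·17
1 = 5·794 − 189·21
1 = −189·1609 + 383·794
1 = 383·4012 − 955·1609
1 = −955·17657 + 4203·4012
1 = 4203·56983 − 13564·17657
1 = −13564·188606 + 44895·56983
So 1 = (-13564)·188606 + (44895)·56983.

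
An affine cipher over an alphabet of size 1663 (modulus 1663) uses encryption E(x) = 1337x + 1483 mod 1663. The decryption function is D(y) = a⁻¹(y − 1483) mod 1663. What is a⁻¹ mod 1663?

gcd(1663, 1337) by repeated division:
1663 = 1×1337 + 326
1337 = 4×326 + 33
326 = 9×33 + 29
33 = 1×29 + 4
29 = 7×4 + 1
4 = 4×1 + 0
The gcd is 1. Working backward:
1 = 29 − 7·4
1 = −7·33 + 8·29
1 = 8·326 − 79·33
1 = −79·1337 + 324·326
1 = 324·1663 − 403·1337
So 1337·(-403) ≡ 1 (mod 1663), and -403 ≡ 1260 (mod 1663).

1260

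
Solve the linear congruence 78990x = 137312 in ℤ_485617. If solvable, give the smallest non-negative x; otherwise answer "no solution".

First find gcd(78990, 485617):
485617 = 6·78990 + 11677
78990 = 6·11677 + 8928
11677 = 1·8928 + 2749
8928 = 3·2749 + 681
2749 = 4·681 + 25
681 = 27·25 + 6
25 = 4·6 + 1
6 = 6·1 + 0
gcd = 1, so a unique solution mod 485617 exists.
Back-substitute for the Bézout coefficients:
1 = 25 − 4·6
1 = −4·681 + 109·25
1 = 109·2749 − 440·681
1 = −440·8928 + 1429·2749
1 = 1429·11677 − 1869·8928
1 = −1869·78990 + 12643·11677
1 = 12643·485617 − 77727·78990
So 78990·(-77727) ≡ 1 (mod 485617), giving 78990⁻¹ ≡ 407890.
x ≡ 78990⁻¹·137312 ≡ 407890·137312 ≡ 40602 (mod 485617).

40602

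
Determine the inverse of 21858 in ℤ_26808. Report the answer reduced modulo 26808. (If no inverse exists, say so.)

no inverse exists

Compute gcd(21858, 26808):
26808 = 1×21858 + 4950
21858 = 4×4950 + 2058
4950 = 2×2058 + 834
2058 = 2×834 + 390
834 = 2×390 + 54
390 = 7×54 + 12
54 = 4×12 + 6
12 = 2×6 + 0
gcd(21858, 26808) = 6 ≠ 1, so 21858 has no multiplicative inverse modulo 26808.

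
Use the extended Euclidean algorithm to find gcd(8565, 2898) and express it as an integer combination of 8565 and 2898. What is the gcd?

3

Repeated division:
8565 = 2·2898 + 2769
2898 = 1·2769 + 129
2769 = 21·129 + 60
129 = 2·60 + 9
60 = 6·9 + 6
9 = 1·6 + 3
6 = 2·3 + 0
gcd(8565, 2898) = 3.
Back-substituting:
3 = 9 − 6
3 = −60 + 7·9
3 = 7·129 − 15·60
3 = −15·2769 + 322·129
3 = 322·2898 − 337·2769
3 = −337·8565 + 996·2898
So 3 = (-337)·8565 + (996)·2898.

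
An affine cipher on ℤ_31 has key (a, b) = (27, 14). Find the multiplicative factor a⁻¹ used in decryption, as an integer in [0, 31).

Extended Euclidean algorithm:
31 = 1×27 + 4
27 = 6×4 + 3
4 = 1×3 + 1
3 = 3×1 + 0
The gcd is 1. Working backward:
1 = 4 − 3
1 = −27 + 7·4
1 = 7·31 − 8·27
Thus 27·(-8) ≡ 1 (mod 31); reducing, -8 mod 31 = 23.

23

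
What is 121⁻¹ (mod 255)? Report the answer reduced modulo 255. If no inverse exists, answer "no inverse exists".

Run Euclid on (255, 121):
255 = 2*121 + 13
121 = 9*13 + 4
13 = 3*4 + 1
4 = 4*1 + 0
Since gcd(121, 255) = 1, back-substitute to write 1 as a combination:
1 = 13 − 3·4
1 = −3·121 + 28·13
1 = 28·255 − 59·121
Hence 121⁻¹ ≡ -59 ≡ 196 (mod 255).

196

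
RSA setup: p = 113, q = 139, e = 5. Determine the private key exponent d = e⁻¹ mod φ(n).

φ(n) = (p−1)(q−1) = 112·138 = 15456.
Need d with 5·d ≡ 1 (mod 15456). Apply the extended Euclidean algorithm:
15456 = 3091×5 + 1
5 = 5×1 + 0
Back-substitute:
1 = 15456 − 3091·5
So 5·(-3091) ≡ 1 (mod 15456), hence d ≡ -3091 ≡ 12365 (mod 15456).

12365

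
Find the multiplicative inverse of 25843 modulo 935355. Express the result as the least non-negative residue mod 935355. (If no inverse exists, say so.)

Extended Euclidean algorithm:
935355 = 36×25843 + 5007
25843 = 5×5007 + 808
5007 = 6×808 + 159
808 = 5×159 + 13
159 = 12×13 + 3
13 = 4×3 + 1
3 = 3×1 + 0
The gcd is 1. Working backward:
1 = 13 − 4·3
1 = −4·159 + 49·13
1 = 49·808 − 249·159
1 = −249·5007 + 1543·808
1 = 1543·25843 − 7964·5007
1 = −7964·935355 + 288247·25843
So 25843·288247 ≡ 1 (mod 935355).

288247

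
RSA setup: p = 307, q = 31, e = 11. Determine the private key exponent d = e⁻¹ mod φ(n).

φ(n) = (p−1)(q−1) = 306·30 = 9180.
Need d with 11·d ≡ 1 (mod 9180). Apply the extended Euclidean algorithm:
9180 = 834×11 + 6
11 = 1×6 + 5
6 = 1×5 + 1
5 = 5×1 + 0
Back-substitute:
1 = 6 − 5
1 = −11 + 2·6
1 = 2·9180 − 1669·11
So 11·(-1669) ≡ 1 (mod 9180), hence d ≡ -1669 ≡ 7511 (mod 9180).

7511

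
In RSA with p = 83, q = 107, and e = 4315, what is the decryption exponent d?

7991

φ(n) = (p−1)(q−1) = 82·106 = 8692.
Need d with 4315·d ≡ 1 (mod 8692). Apply the extended Euclidean algorithm:
8692 = 2*4315 + 62
4315 = 69*62 + 37
62 = 1*37 + 25
37 = 1*25 + 12
25 = 2*12 + 1
12 = 12*1 + 0
Back-substitute:
1 = 25 − 2·12
1 = −2·37 + 3·25
1 = 3·62 − 5·37
1 = −5·4315 + 348·62
1 = 348·8692 − 701·4315
So 4315·(-701) ≡ 1 (mod 8692), hence d ≡ -701 ≡ 7991 (mod 8692).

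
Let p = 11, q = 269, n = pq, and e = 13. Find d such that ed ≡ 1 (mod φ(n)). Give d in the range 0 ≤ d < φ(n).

1237

φ(n) = (p−1)(q−1) = 10·268 = 2680.
Need d with 13·d ≡ 1 (mod 2680). Apply the extended Euclidean algorithm:
2680 = 206×13 + 2
13 = 6×2 + 1
2 = 2×1 + 0
Back-substitute:
1 = 13 − 6·2
1 = −6·2680 + 1237·13
So 13·1237 ≡ 1 (mod 2680), hence d = 1237.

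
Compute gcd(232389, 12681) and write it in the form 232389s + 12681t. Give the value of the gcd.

9

Apply Euclid's algorithm to 232389 and 12681:
232389 = 18*12681 + 4131
12681 = 3*4131 + 288
4131 = 14*288 + 99
288 = 2*99 + 90
99 = 1*90 + 9
90 = 10*9 + 0
gcd(232389, 12681) = 9.
Express as a combination:
9 = 99 − 90
9 = −288 + 3·99
9 = 3·4131 − 43·288
9 = −43·12681 + 132·4131
9 = 132·232389 − 2419·12681
So 9 = (132)·232389 + (-2419)·12681.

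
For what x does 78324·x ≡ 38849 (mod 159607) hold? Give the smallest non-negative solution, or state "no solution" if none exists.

22035

First find gcd(78324, 159607):
159607 = 2×78324 + 2959
78324 = 26×2959 + 1390
2959 = 2×1390 + 179
1390 = 7×179 + 137
179 = 1×137 + 42
137 = 3×42 + 11
42 = 3×11 + 9
11 = 1×9 + 2
9 = 4×2 + 1
2 = 2×1 + 0
gcd = 1, so a unique solution mod 159607 exists.
Back-substitute for the Bézout coefficients:
1 = 9 − 4·2
1 = −4·11 + 5·9
1 = 5·42 − 19·11
1 = −19·137 + 62·42
1 = 62·179 − 81·137
1 = −81·1390 + 629·179
1 = 629·2959 − 1339·1390
1 = −1339·78324 + 35443·2959
1 = 35443·159607 − 72225·78324
So 78324·(-72225) ≡ 1 (mod 159607), giving 78324⁻¹ ≡ 87382.
x ≡ 78324⁻¹·38849 ≡ 87382·38849 ≡ 22035 (mod 159607).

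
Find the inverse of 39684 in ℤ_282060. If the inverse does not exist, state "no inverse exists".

no inverse exists

Euclidean algorithm on 282060, 39684:
282060 = 7*39684 + 4272
39684 = 9*4272 + 1236
4272 = 3*1236 + 564
1236 = 2*564 + 108
564 = 5*108 + 24
108 = 4*24 + 12
24 = 2*12 + 0
The gcd is 12, not 1, hence no inverse exists.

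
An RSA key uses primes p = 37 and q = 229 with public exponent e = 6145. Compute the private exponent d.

6529

φ(n) = (p−1)(q−1) = 36·228 = 8208.
Need d with 6145·d ≡ 1 (mod 8208). Apply the extended Euclidean algorithm:
8208 = 1·6145 + 2063
6145 = 2·2063 + 2019
2063 = 1·2019 + 44
2019 = 45·44 + 39
44 = 1·39 + 5
39 = 7·5 + 4
5 = 1·4 + 1
4 = 4·1 + 0
Back-substitute:
1 = 5 − 4
1 = −39 + 8·5
1 = 8·44 − 9·39
1 = −9·2019 + 413·44
1 = 413·2063 − 422·2019
1 = −422·6145 + 1257·2063
1 = 1257·8208 − 1679·6145
So 6145·(-1679) ≡ 1 (mod 8208), hence d ≡ -1679 ≡ 6529 (mod 8208).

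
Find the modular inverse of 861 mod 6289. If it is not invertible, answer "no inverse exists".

168

Extended Euclidean algorithm:
6289 = 7·861 + 262
861 = 3·262 + 75
262 = 3·75 + 37
75 = 2·37 + 1
37 = 37·1 + 0
Since gcd(861, 6289) = 1, back-substitute to write 1 as a combination:
1 = 75 − 2·37
1 = −2·262 + 7·75
1 = 7·861 − 23·262
1 = −23·6289 + 168·861
So 861·168 ≡ 1 (mod 6289).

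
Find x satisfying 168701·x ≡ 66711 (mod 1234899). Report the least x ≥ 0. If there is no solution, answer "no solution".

First find gcd(168701, 1234899):
1234899 = 7*168701 + 53992
168701 = 3*53992 + 6725
53992 = 8*6725 + 192
6725 = 35*192 + 5
192 = 38*5 + 2
5 = 2*2 + 1
2 = 2*1 + 0
gcd = 1, so a unique solution mod 1234899 exists.
Back-substitute for the Bézout coefficients:
1 = 5 − 2·2
1 = −2·192 + 77·5
1 = 77·6725 − 2697·192
1 = −2697·53992 + 21653·6725
1 = 21653·168701 − 67656·53992
1 = −67656·1234899 + 495245·168701
So 168701·(495245) ≡ 1 (mod 1234899), giving 168701⁻¹ ≡ 495245.
x ≡ 168701⁻¹·66711 ≡ 495245·66711 ≡ 1036248 (mod 1234899).

1036248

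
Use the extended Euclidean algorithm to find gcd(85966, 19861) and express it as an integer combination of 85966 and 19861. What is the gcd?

Euclidean algorithm:
85966 = 4×19861 + 6522
19861 = 3×6522 + 295
6522 = 22×295 + 32
295 = 9×32 + 7
32 = 4×7 + 4
7 = 1×4 + 3
4 = 1×3 + 1
3 = 3×1 + 0
gcd(85966, 19861) = 1.
Back-substituting:
1 = 4 − 3
1 = −7 + 2·4
1 = 2·32 − 9·7
1 = −9·295 + 83·32
1 = 83·6522 − 1835·295
1 = −1835·19861 + 5588·6522
1 = 5588·85966 − 24187·19861
So 1 = (5588)·85966 + (-24187)·19861.

1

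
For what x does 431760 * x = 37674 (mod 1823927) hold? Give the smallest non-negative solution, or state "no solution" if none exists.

50262

First find gcd(431760, 1823927):
1823927 = 4·431760 + 96887
431760 = 4·96887 + 44212
96887 = 2·44212 + 8463
44212 = 5·8463 + 1897
8463 = 4·1897 + 875
1897 = 2·875 + 147
875 = 5·147 + 140
147 = 1·140 + 7
140 = 20·7 + 0
gcd = 7 and 7 | 37674, so solutions exist. Divide through by 7: 61680x ≡ 5382 (mod 260561).
Now find 61680⁻¹ mod 260561:
260561 = 4*61680 + 13841
61680 = 4*13841 + 6316
13841 = 2*6316 + 1209
6316 = 5*1209 + 271
1209 = 4*271 + 125
271 = 2*125 + 21
125 = 5*21 + 20
21 = 1*20 + 1
20 = 20*1 + 0
Back-substitute:
1 = 21 − 20
1 = −125 + 6·21
1 = 6·271 − 13·125
1 = −13·1209 + 58·271
1 = 58·6316 − 303·1209
1 = −303·13841 + 664·6316
1 = 664·61680 − 2959·13841
1 = −2959·260561 + 12500·61680
So 61680⁻¹ ≡ 12500 (mod 260561).
Then x ≡ 12500·5382 ≡ 50262 (mod 260561); the smallest non-negative solution is x = 50262.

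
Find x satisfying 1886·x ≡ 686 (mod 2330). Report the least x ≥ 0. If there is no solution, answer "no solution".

476

First find gcd(1886, 2330):
2330 = 1·1886 + 444
1886 = 4·444 + 110
444 = 4·110 + 4
110 = 27·4 + 2
4 = 2·2 + 0
gcd = 2 and 2 | 686, so solutions exist. Divide through by 2: 943x ≡ 343 (mod 1165).
Now find 943⁻¹ mod 1165:
1165 = 1×943 + 222
943 = 4×222 + 55
222 = 4×55 + 2
55 = 27×2 + 1
2 = 2×1 + 0
Back-substitute:
1 = 55 − 27·2
1 = −27·222 + 109·55
1 = 109·943 − 463·222
1 = −463·1165 + 572·943
So 943⁻¹ ≡ 572 (mod 1165).
Then x ≡ 572·343 ≡ 476 (mod 1165); the smallest non-negative solution is x = 476.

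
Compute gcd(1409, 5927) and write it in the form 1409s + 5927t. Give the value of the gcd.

Apply Euclid's algorithm to 5927 and 1409:
5927 = 4×1409 + 291
1409 = 4×291 + 245
291 = 1×245 + 46
245 = 5×46 + 15
46 = 3×15 + 1
15 = 15×1 + 0
gcd(1409, 5927) = 1.
Working backward:
1 = 46 − 3·15
1 = −3·245 + 16·46
1 = 16·291 − 19·245
1 = −19·1409 + 92·291
1 = 92·5927 − 387·1409
So 1 = (92)·5927 + (-387)·1409.

1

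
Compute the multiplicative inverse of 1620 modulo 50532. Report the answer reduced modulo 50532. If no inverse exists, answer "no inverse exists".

Compute gcd(1620, 50532):
50532 = 31*1620 + 312
1620 = 5*312 + 60
312 = 5*60 + 12
60 = 5*12 + 0
The gcd is 12, not 1, hence no inverse exists.

no inverse exists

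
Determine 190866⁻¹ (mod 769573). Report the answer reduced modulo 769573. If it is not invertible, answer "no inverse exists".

425413

Extended Euclidean algorithm:
769573 = 4·190866 + 6109
190866 = 31·6109 + 1487
6109 = 4·1487 + 161
1487 = 9·161 + 38
161 = 4·38 + 9
38 = 4·9 + 2
9 = 4·2 + 1
2 = 2·1 + 0
The gcd is 1. Working backward:
1 = 9 − 4·2
1 = −4·38 + 17·9
1 = 17·161 − 72·38
1 = −72·1487 + 665·161
1 = 665·6109 − 2732·1487
1 = −2732·190866 + 85357·6109
1 = 85357·769573 − 344160·190866
Thus 190866·(-344160) ≡ 1 (mod 769573); reducing, -344160 mod 769573 = 425413.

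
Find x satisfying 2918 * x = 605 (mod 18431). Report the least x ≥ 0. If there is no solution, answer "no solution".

First find gcd(2918, 18431):
18431 = 6×2918 + 923
2918 = 3×923 + 149
923 = 6×149 + 29
149 = 5×29 + 4
29 = 7×4 + 1
4 = 4×1 + 0
gcd = 1, so a unique solution mod 18431 exists.
Back-substitute for the Bézout coefficients:
1 = 29 − 7·4
1 = −7·149 + 36·29
1 = 36·923 − 223·149
1 = −223·2918 + 705·923
1 = 705·18431 − 4453·2918
So 2918·(-4453) ≡ 1 (mod 18431), giving 2918⁻¹ ≡ 13978.
x ≡ 2918⁻¹·605 ≡ 13978·605 ≡ 15292 (mod 18431).

15292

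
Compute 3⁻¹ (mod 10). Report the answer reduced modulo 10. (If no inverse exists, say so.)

Apply the Euclidean algorithm to 10 and 3:
10 = 3·3 + 1
3 = 3·1 + 0
gcd = 1, so the inverse exists. Back-substitute:
1 = 10 − 3·3
Hence 3⁻¹ ≡ -3 ≡ 7 (mod 10).

7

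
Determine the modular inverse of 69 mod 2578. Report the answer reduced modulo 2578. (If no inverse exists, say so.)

gcd(2578, 69) by repeated division:
2578 = 37·69 + 25
69 = 2·25 + 19
25 = 1·19 + 6
19 = 3·6 + 1
6 = 6·1 + 0
gcd = 1, so the inverse exists. Back-substitute:
1 = 19 − 3·6
1 = −3·25 + 4·19
1 = 4·69 − 11·25
1 = −11·2578 + 411·69
So 69·411 ≡ 1 (mod 2578).

411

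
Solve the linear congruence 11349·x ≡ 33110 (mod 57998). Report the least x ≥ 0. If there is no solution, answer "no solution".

3432

First find gcd(11349, 57998):
57998 = 5·11349 + 1253
11349 = 9·1253 + 72
1253 = 17·72 + 29
72 = 2·29 + 14
29 = 2·14 + 1
14 = 14·1 + 0
gcd = 1, so a unique solution mod 57998 exists.
Back-substitute for the Bézout coefficients:
1 = 29 − 2·14
1 = −2·72 + 5·29
1 = 5·1253 − 87·72
1 = −87·11349 + 788·1253
1 = 788·57998 − 4027·11349
So 11349·(-4027) ≡ 1 (mod 57998), giving 11349⁻¹ ≡ 53971.
x ≡ 11349⁻¹·33110 ≡ 53971·33110 ≡ 3432 (mod 57998).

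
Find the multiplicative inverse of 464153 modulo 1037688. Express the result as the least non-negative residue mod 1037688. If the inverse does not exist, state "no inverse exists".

Run Euclid on (1037688, 464153):
1037688 = 2×464153 + 109382
464153 = 4×109382 + 26625
109382 = 4×26625 + 2882
26625 = 9×2882 + 687
2882 = 4×687 + 134
687 = 5×134 + 17
134 = 7×17 + 15
17 = 1×15 + 2
15 = 7×2 + 1
2 = 2×1 + 0
Since gcd(464153, 1037688) = 1, back-substitute to write 1 as a combination:
1 = 15 − 7·2
1 = −7·17 + 8·15
1 = 8·134 − 63·17
1 = −63·687 + 323·134
1 = 323·2882 − 1355·687
1 = −1355·26625 + 12518·2882
1 = 12518·109382 − 51427·26625
1 = −51427·464153 + 218226·109382
1 = 218226·1037688 − 487879·464153
Hence 464153⁻¹ ≡ -487879 ≡ 549809 (mod 1037688).

549809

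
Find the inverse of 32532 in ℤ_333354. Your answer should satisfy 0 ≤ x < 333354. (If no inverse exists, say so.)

no inverse exists

Compute gcd(32532, 333354):
333354 = 10×32532 + 8034
32532 = 4×8034 + 396
8034 = 20×396 + 114
396 = 3×114 + 54
114 = 2×54 + 6
54 = 9×6 + 0
Since gcd = 6 > 1, 32532 is not a unit mod 333354.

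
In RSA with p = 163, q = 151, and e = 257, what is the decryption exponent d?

3593

φ(n) = (p−1)(q−1) = 162·150 = 24300.
Need d with 257·d ≡ 1 (mod 24300). Apply the extended Euclidean algorithm:
24300 = 94×257 + 142
257 = 1×142 + 115
142 = 1×115 + 27
115 = 4×27 + 7
27 = 3×7 + 6
7 = 1×6 + 1
6 = 6×1 + 0
Back-substitute:
1 = 7 − 6
1 = −27 + 4·7
1 = 4·115 − 17·27
1 = −17·142 + 21·115
1 = 21·257 − 38·142
1 = −38·24300 + 3593·257
So 257·3593 ≡ 1 (mod 24300), hence d = 3593.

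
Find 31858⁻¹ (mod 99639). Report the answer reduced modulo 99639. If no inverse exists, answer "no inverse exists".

81427

Apply the Euclidean algorithm to 99639 and 31858:
99639 = 3·31858 + 4065
31858 = 7·4065 + 3403
4065 = 1·3403 + 662
3403 = 5·662 + 93
662 = 7·93 + 11
93 = 8·11 + 5
11 = 2·5 + 1
5 = 5·1 + 0
gcd = 1, so the inverse exists. Back-substitute:
1 = 11 − 2·5
1 = −2·93 + 17·11
1 = 17·662 − 121·93
1 = −121·3403 + 622·662
1 = 622·4065 − 743·3403
1 = −743·31858 + 5823·4065
1 = 5823·99639 − 18212·31858
Hence 31858⁻¹ ≡ -18212 ≡ 81427 (mod 99639).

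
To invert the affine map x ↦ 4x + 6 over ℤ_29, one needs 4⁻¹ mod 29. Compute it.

22

Run Euclid on (29, 4):
29 = 7*4 + 1
4 = 4*1 + 0
Since gcd(4, 29) = 1, back-substitute to write 1 as a combination:
1 = 29 − 7·4
Hence 4⁻¹ ≡ -7 ≡ 22 (mod 29).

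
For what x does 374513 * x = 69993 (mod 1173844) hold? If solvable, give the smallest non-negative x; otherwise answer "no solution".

125909

First find gcd(374513, 1173844):
1173844 = 3*374513 + 50305
374513 = 7*50305 + 22378
50305 = 2*22378 + 5549
22378 = 4*5549 + 182
5549 = 30*182 + 89
182 = 2*89 + 4
89 = 22*4 + 1
4 = 4*1 + 0
gcd = 1, so a unique solution mod 1173844 exists.
Back-substitute for the Bézout coefficients:
1 = 89 − 22·4
1 = −22·182 + 45·89
1 = 45·5549 − 1372·182
1 = −1372·22378 + 5533·5549
1 = 5533·50305 − 12438·22378
1 = −12438·374513 + 92599·50305
1 = 92599·1173844 − 290235·374513
So 374513·(-290235) ≡ 1 (mod 1173844), giving 374513⁻¹ ≡ 883609.
x ≡ 374513⁻¹·69993 ≡ 883609·69993 ≡ 125909 (mod 1173844).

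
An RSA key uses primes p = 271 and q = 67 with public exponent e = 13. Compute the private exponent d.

φ(n) = (p−1)(q−1) = 270·66 = 17820.
Need d with 13·d ≡ 1 (mod 17820). Apply the extended Euclidean algorithm:
17820 = 1370*13 + 10
13 = 1*10 + 3
10 = 3*3 + 1
3 = 3*1 + 0
Back-substitute:
1 = 10 − 3·3
1 = −3·13 + 4·10
1 = 4·17820 − 5483·13
So 13·(-5483) ≡ 1 (mod 17820), hence d ≡ -5483 ≡ 12337 (mod 17820).

12337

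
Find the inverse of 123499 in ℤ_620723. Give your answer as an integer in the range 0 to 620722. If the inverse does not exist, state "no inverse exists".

559766

Apply the Euclidean algorithm to 620723 and 123499:
620723 = 5×123499 + 3228
123499 = 38×3228 + 835
3228 = 3×835 + 723
835 = 1×723 + 112
723 = 6×112 + 51
112 = 2×51 + 10
51 = 5×10 + 1
10 = 10×1 + 0
The gcd is 1. Working backward:
1 = 51 − 5·10
1 = −5·112 + 11·51
1 = 11·723 − 71·112
1 = −71·835 + 82·723
1 = 82·3228 − 317·835
1 = −317·123499 + 12128·3228
1 = 12128·620723 − 60957·123499
Thus 123499·(-60957) ≡ 1 (mod 620723); reducing, -60957 mod 620723 = 559766.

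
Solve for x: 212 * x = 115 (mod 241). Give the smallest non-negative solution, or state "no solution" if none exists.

129

First find gcd(212, 241):
241 = 1*212 + 29
212 = 7*29 + 9
29 = 3*9 + 2
9 = 4*2 + 1
2 = 2*1 + 0
gcd = 1, so a unique solution mod 241 exists.
Back-substitute for the Bézout coefficients:
1 = 9 − 4·2
1 = −4·29 + 13·9
1 = 13·212 − 95·29
1 = −95·241 + 108·212
So 212·(108) ≡ 1 (mod 241), giving 212⁻¹ ≡ 108.
x ≡ 212⁻¹·115 ≡ 108·115 ≡ 129 (mod 241).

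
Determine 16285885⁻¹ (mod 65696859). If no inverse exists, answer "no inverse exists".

Run Euclid on (65696859, 16285885):
65696859 = 4·16285885 + 553319
16285885 = 29·553319 + 239634
553319 = 2·239634 + 74051
239634 = 3·74051 + 17481
74051 = 4·17481 + 4127
17481 = 4·4127 + 973
4127 = 4·973 + 235
973 = 4·235 + 33
235 = 7·33 + 4
33 = 8·4 + 1
4 = 4·1 + 0
gcd = 1, so the inverse exists. Back-substitute:
1 = 33 − 8·4
1 = −8·235 + 57·33
1 = 57·973 − 236·235
1 = −236·4127 + 1001·973
1 = 1001·17481 − 4240·4127
1 = −4240·74051 + 17961·17481
1 = 17961·239634 − 58123·74051
1 = −58123·553319 + 134207·239634
1 = 134207·16285885 − 3950126·553319
1 = −3950126·65696859 + 15934711·16285885
So 16285885·15934711 ≡ 1 (mod 65696859).

15934711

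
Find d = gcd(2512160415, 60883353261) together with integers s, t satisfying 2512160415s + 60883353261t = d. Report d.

Apply Euclid's algorithm to 60883353261 and 2512160415:
60883353261 = 24*2512160415 + 591503301
2512160415 = 4*591503301 + 146147211
591503301 = 4*146147211 + 6914457
146147211 = 21*6914457 + 943614
6914457 = 7*943614 + 309159
943614 = 3*309159 + 16137
309159 = 19*16137 + 2556
16137 = 6*2556 + 801
2556 = 3*801 + 153
801 = 5*153 + 36
153 = 4*36 + 9
36 = 4*9 + 0
gcd(2512160415, 60883353261) = 9.
Back-substituting:
9 = 153 − 4·36
9 = −4·801 + 21·153
9 = 21·2556 − 67·801
9 = −67·16137 + 423·2556
9 = 423·309159 − 8104·16137
9 = −8104·943614 + 24735·309159
9 = 24735·6914457 − 181249·943614
9 = −181249·146147211 + 3830964·6914457
9 = 3830964·591503301 − 15505105·146147211
9 = −15505105·2512160415 + 65851384·591503301
9 = 65851384·60883353261 − 1595938321·2512160415
So 9 = (65851384)·60883353261 + (-1595938321)·2512160415.

9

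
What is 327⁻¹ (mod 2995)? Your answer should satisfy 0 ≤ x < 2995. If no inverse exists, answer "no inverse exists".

403

gcd(2995, 327) by repeated division:
2995 = 9·327 + 52
327 = 6·52 + 15
52 = 3·15 + 7
15 = 2·7 + 1
7 = 7·1 + 0
Since gcd(327, 2995) = 1, back-substitute to write 1 as a combination:
1 = 15 − 2·7
1 = −2·52 + 7·15
1 = 7·327 − 44·52
1 = −44·2995 + 403·327
So 327·403 ≡ 1 (mod 2995).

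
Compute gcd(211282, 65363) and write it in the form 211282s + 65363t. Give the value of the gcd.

Repeated division:
211282 = 3*65363 + 15193
65363 = 4*15193 + 4591
15193 = 3*4591 + 1420
4591 = 3*1420 + 331
1420 = 4*331 + 96
331 = 3*96 + 43
96 = 2*43 + 10
43 = 4*10 + 3
10 = 3*3 + 1
3 = 3*1 + 0
gcd(211282, 65363) = 1.
Working backward:
1 = 10 − 3·3
1 = −3·43 + 13·10
1 = 13·96 − 29·43
1 = −29·331 + 100·96
1 = 100·1420 − 429·331
1 = −429·4591 + 1387·1420
1 = 1387·15193 − 4590·4591
1 = −4590·65363 + 19747·15193
1 = 19747·211282 − 63831·65363
So 1 = (19747)·211282 + (-63831)·65363.

1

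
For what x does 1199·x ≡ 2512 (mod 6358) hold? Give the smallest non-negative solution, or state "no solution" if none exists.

no solution

gcd(1199, 6358):
6358 = 5*1199 + 363
1199 = 3*363 + 110
363 = 3*110 + 33
110 = 3*33 + 11
33 = 3*11 + 0
gcd = 11, but 11 ∤ 2512, so the congruence has no solution.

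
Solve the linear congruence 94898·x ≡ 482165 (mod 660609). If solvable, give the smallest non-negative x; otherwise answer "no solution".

250645

First find gcd(94898, 660609):
660609 = 6×94898 + 91221
94898 = 1×91221 + 3677
91221 = 24×3677 + 2973
3677 = 1×2973 + 704
2973 = 4×704 + 157
704 = 4×157 + 76
157 = 2×76 + 5
76 = 15×5 + 1
5 = 5×1 + 0
gcd = 1, so a unique solution mod 660609 exists.
Back-substitute for the Bézout coefficients:
1 = 76 − 15·5
1 = −15·157 + 31·76
1 = 31·704 − 139·157
1 = −139·2973 + 587·704
1 = 587·3677 − 726·2973
1 = −726·91221 + 18011·3677
1 = 18011·94898 − 18737·91221
1 = −18737·660609 + 130433·94898
So 94898·(130433) ≡ 1 (mod 660609), giving 94898⁻¹ ≡ 130433.
x ≡ 94898⁻¹·482165 ≡ 130433·482165 ≡ 250645 (mod 660609).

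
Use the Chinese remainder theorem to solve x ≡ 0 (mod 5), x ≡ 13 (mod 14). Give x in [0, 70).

55

Write x = 0 + 5·k. Then 5·k ≡ 13 − 0 ≡ 13 (mod 14).
Need 5⁻¹ mod 14. Extended Euclid on (14, 5):
14 = 2×5 + 4
5 = 1×4 + 1
4 = 4×1 + 0
Back-substitute:
1 = 5 − 4
1 = −14 + 3·5
5⁻¹ ≡ 3 (mod 14), so k ≡ 3·13 ≡ 11 (mod 14).
x = 0 + 5·11 = 55.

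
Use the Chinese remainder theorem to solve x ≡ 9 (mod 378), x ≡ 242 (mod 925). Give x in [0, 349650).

Write x = 9 + 378·k. Then 378·k ≡ 242 − 9 ≡ 233 (mod 925).
Need 378⁻¹ mod 925. Extended Euclid on (925, 378):
925 = 2*378 + 169
378 = 2*169 + 40
169 = 4*40 + 9
40 = 4*9 + 4
9 = 2*4 + 1
4 = 4*1 + 0
Back-substitute:
1 = 9 − 2·4
1 = −2·40 + 9·9
1 = 9·169 − 38·40
1 = −38·378 + 85·169
1 = 85·925 − 208·378
378⁻¹ ≡ 717 (mod 925), so k ≡ 717·233 ≡ 561 (mod 925).
x = 9 + 378·561 = 212067.

212067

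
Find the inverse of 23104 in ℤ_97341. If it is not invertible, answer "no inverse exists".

Run Euclid on (97341, 23104):
97341 = 4×23104 + 4925
23104 = 4×4925 + 3404
4925 = 1×3404 + 1521
3404 = 2×1521 + 362
1521 = 4×362 + 73
362 = 4×73 + 70
73 = 1×70 + 3
70 = 23×3 + 1
3 = 3×1 + 0
The gcd is 1. Working backward:
1 = 70 − 23·3
1 = −23·73 + 24·70
1 = 24·362 − 119·73
1 = −119·1521 + 500·362
1 = 500·3404 − 1119·1521
1 = −1119·4925 + 1619·3404
1 = 1619·23104 − 7595·4925
1 = −7595·97341 + 31999·23104
So 23104·31999 ≡ 1 (mod 97341).

31999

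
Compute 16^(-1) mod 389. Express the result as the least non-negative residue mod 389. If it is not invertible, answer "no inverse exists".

73

Apply the Euclidean algorithm to 389 and 16:
389 = 24×16 + 5
16 = 3×5 + 1
5 = 5×1 + 0
The gcd is 1. Working backward:
1 = 16 − 3·5
1 = −3·389 + 73·16
So 16·73 ≡ 1 (mod 389).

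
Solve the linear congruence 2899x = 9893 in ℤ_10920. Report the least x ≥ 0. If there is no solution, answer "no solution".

527

First find gcd(2899, 10920):
10920 = 3·2899 + 2223
2899 = 1·2223 + 676
2223 = 3·676 + 195
676 = 3·195 + 91
195 = 2·91 + 13
91 = 7·13 + 0
gcd = 13 and 13 | 9893, so solutions exist. Divide through by 13: 223x ≡ 761 (mod 840).
Now find 223⁻¹ mod 840:
840 = 3·223 + 171
223 = 1·171 + 52
171 = 3·52 + 15
52 = 3·15 + 7
15 = 2·7 + 1
7 = 7·1 + 0
Back-substitute:
1 = 15 − 2·7
1 = −2·52 + 7·15
1 = 7·171 − 23·52
1 = −23·223 + 30·171
1 = 30·840 − 113·223
So 223·(-113) ≡ 1 (mod 840), i.e. 223⁻¹ ≡ 727.
Then x ≡ 727·761 ≡ 527 (mod 840); the smallest non-negative solution is x = 527.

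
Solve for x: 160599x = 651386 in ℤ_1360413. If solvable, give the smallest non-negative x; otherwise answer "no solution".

no solution

gcd(160599, 1360413):
1360413 = 8·160599 + 75621
160599 = 2·75621 + 9357
75621 = 8·9357 + 765
9357 = 12·765 + 177
765 = 4·177 + 57
177 = 3·57 + 6
57 = 9·6 + 3
6 = 2·3 + 0
gcd = 3, but 3 ∤ 651386, so the congruence has no solution.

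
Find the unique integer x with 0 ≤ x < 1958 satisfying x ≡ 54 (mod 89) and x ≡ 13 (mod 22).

321

Write x = 54 + 89·k. Then 89·k ≡ 13 − 54 ≡ 3 (mod 22).
Need 89⁻¹ mod 22. Extended Euclid on (22, 1):
22 = 22*1 + 0
89⁻¹ ≡ 1 (mod 22), so k ≡ 1·3 ≡ 3 (mod 22).
x = 54 + 89·3 = 321.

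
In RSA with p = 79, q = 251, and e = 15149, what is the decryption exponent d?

φ(n) = (p−1)(q−1) = 78·250 = 19500.
Need d with 15149·d ≡ 1 (mod 19500). Apply the extended Euclidean algorithm:
19500 = 1*15149 + 4351
15149 = 3*4351 + 2096
4351 = 2*2096 + 159
2096 = 13*159 + 29
159 = 5*29 + 14
29 = 2*14 + 1
14 = 14*1 + 0
Back-substitute:
1 = 29 − 2·14
1 = −2·159 + 11·29
1 = 11·2096 − 145·159
1 = −145·4351 + 301·2096
1 = 301·15149 − 1048·4351
1 = −1048·19500 + 1349·15149
So 15149·1349 ≡ 1 (mod 19500), hence d = 1349.

1349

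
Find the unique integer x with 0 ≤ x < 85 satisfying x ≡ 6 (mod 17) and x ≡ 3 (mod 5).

Write x = 6 + 17·k. Then 17·k ≡ 3 − 6 ≡ 2 (mod 5).
Need 17⁻¹ mod 5. Extended Euclid on (5, 2):
5 = 2*2 + 1
2 = 2*1 + 0
Back-substitute:
1 = 5 − 2·2
17⁻¹ ≡ 3 (mod 5), so k ≡ 3·2 ≡ 1 (mod 5).
x = 6 + 17·1 = 23.

23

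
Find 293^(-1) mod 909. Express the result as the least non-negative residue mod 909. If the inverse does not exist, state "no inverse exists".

gcd(909, 293) by repeated division:
909 = 3·293 + 30
293 = 9·30 + 23
30 = 1·23 + 7
23 = 3·7 + 2
7 = 3·2 + 1
2 = 2·1 + 0
The gcd is 1. Working backward:
1 = 7 − 3·2
1 = −3·23 + 10·7
1 = 10·30 − 13·23
1 = −13·293 + 127·30
1 = 127·909 − 394·293
Hence 293⁻¹ ≡ -394 ≡ 515 (mod 909).

515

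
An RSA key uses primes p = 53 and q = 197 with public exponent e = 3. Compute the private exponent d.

φ(n) = (p−1)(q−1) = 52·196 = 10192.
Need d with 3·d ≡ 1 (mod 10192). Apply the extended Euclidean algorithm:
10192 = 3397*3 + 1
3 = 3*1 + 0
Back-substitute:
1 = 10192 − 3397·3
So 3·(-3397) ≡ 1 (mod 10192), hence d ≡ -3397 ≡ 6795 (mod 10192).

6795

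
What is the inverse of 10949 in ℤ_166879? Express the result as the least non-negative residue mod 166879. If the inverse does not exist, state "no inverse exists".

50556

Run Euclid on (166879, 10949):
166879 = 15×10949 + 2644
10949 = 4×2644 + 373
2644 = 7×373 + 33
373 = 11×33 + 10
33 = 3×10 + 3
10 = 3×3 + 1
3 = 3×1 + 0
The gcd is 1. Working backward:
1 = 10 − 3·3
1 = −3·33 + 10·10
1 = 10·373 − 113·33
1 = −113·2644 + 801·373
1 = 801·10949 − 3317·2644
1 = −3317·166879 + 50556·10949
So 10949·50556 ≡ 1 (mod 166879).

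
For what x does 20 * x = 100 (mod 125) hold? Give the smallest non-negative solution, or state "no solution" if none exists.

5

First find gcd(20, 125):
125 = 6*20 + 5
20 = 4*5 + 0
gcd = 5 and 5 | 100, so solutions exist. Divide through by 5: 4x ≡ 20 (mod 25).
Now find 4⁻¹ mod 25:
25 = 6×4 + 1
4 = 4×1 + 0
Back-substitute:
1 = 25 − 6·4
So 4·(-6) ≡ 1 (mod 25), i.e. 4⁻¹ ≡ 19.
Then x ≡ 19·20 ≡ 5 (mod 25); the smallest non-negative solution is x = 5.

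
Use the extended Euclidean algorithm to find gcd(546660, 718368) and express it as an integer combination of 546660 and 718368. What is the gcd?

12

Euclidean algorithm:
718368 = 1×546660 + 171708
546660 = 3×171708 + 31536
171708 = 5×31536 + 14028
31536 = 2×14028 + 3480
14028 = 4×3480 + 108
3480 = 32×108 + 24
108 = 4×24 + 12
24 = 2×12 + 0
gcd(546660, 718368) = 12.
Express as a combination:
12 = 108 − 4·24
12 = −4·3480 + 129·108
12 = 129·14028 − 520·3480
12 = −520·31536 + 1169·14028
12 = 1169·171708 − 6365·31536
12 = −6365·546660 + 20264·171708
12 = 20264·718368 − 26629·546660
So 12 = (20264)·718368 + (-26629)·546660.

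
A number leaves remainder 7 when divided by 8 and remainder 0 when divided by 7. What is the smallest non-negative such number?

Write x = 7 + 8·k. Then 8·k ≡ 0 − 7 ≡ 0 (mod 7).
Need 8⁻¹ mod 7. Extended Euclid on (7, 1):
7 = 7×1 + 0
8⁻¹ ≡ 1 (mod 7), so k ≡ 1·0 ≡ 0 (mod 7).
x = 7 + 8·0 = 7.

7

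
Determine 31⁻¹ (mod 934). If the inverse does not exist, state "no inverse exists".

Extended Euclidean algorithm:
934 = 30×31 + 4
31 = 7×4 + 3
4 = 1×3 + 1
3 = 3×1 + 0
Since gcd(31, 934) = 1, back-substitute to write 1 as a combination:
1 = 4 − 3
1 = −31 + 8·4
1 = 8·934 − 241·31
Hence 31⁻¹ ≡ -241 ≡ 693 (mod 934).

693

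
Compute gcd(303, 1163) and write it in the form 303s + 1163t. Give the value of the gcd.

Repeated division:
1163 = 3×303 + 254
303 = 1×254 + 49
254 = 5×49 + 9
49 = 5×9 + 4
9 = 2×4 + 1
4 = 4×1 + 0
gcd(303, 1163) = 1.
Back-substituting:
1 = 9 − 2·4
1 = −2·49 + 11·9
1 = 11·254 − 57·49
1 = −57·303 + 68·254
1 = 68·1163 − 261·303
So 1 = (68)·1163 + (-261)·303.

1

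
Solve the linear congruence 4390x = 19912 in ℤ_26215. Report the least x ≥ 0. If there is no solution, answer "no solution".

no solution

gcd(4390, 26215):
26215 = 5×4390 + 4265
4390 = 1×4265 + 125
4265 = 34×125 + 15
125 = 8×15 + 5
15 = 3×5 + 0
gcd = 5, but 5 ∤ 19912, so the congruence has no solution.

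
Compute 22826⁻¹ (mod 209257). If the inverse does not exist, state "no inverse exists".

28025

Run Euclid on (209257, 22826):
209257 = 9*22826 + 3823
22826 = 5*3823 + 3711
3823 = 1*3711 + 112
3711 = 33*112 + 15
112 = 7*15 + 7
15 = 2*7 + 1
7 = 7*1 + 0
gcd = 1, so the inverse exists. Back-substitute:
1 = 15 − 2·7
1 = −2·112 + 15·15
1 = 15·3711 − 497·112
1 = −497·3823 + 512·3711
1 = 512·22826 − 3057·3823
1 = −3057·209257 + 28025·22826
So 22826·28025 ≡ 1 (mod 209257).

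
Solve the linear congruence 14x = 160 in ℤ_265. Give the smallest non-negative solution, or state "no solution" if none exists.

First find gcd(14, 265):
265 = 18*14 + 13
14 = 1*13 + 1
13 = 13*1 + 0
gcd = 1, so a unique solution mod 265 exists.
Back-substitute for the Bézout coefficients:
1 = 14 − 13
1 = −265 + 19·14
So 14·(19) ≡ 1 (mod 265), giving 14⁻¹ ≡ 19.
x ≡ 14⁻¹·160 ≡ 19·160 ≡ 125 (mod 265).

125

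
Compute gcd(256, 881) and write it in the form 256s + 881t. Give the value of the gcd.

Repeated division:
881 = 3*256 + 113
256 = 2*113 + 30
113 = 3*30 + 23
30 = 1*23 + 7
23 = 3*7 + 2
7 = 3*2 + 1
2 = 2*1 + 0
gcd(256, 881) = 1.
Working backward:
1 = 7 − 3·2
1 = −3·23 + 10·7
1 = 10·30 − 13·23
1 = −13·113 + 49·30
1 = 49·256 − 111·113
1 = −111·881 + 382·256
So 1 = (-111)·881 + (382)·256.

1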